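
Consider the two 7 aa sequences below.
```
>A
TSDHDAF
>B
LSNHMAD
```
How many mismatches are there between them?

Comparing position by position, 4 positions differ: 1 (T/L), 3 (D/N), 5 (D/M), 7 (F/D).

4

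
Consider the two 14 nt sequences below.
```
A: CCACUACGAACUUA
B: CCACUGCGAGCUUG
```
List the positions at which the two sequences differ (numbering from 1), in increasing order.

Scanning 1-based: 6: A/G; 10: A/G; 14: A/G.

6, 10, 14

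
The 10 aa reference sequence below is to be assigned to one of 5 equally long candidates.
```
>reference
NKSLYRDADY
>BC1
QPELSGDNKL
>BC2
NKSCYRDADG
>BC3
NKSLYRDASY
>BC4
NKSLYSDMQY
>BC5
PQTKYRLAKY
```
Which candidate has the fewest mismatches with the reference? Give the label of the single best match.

BC3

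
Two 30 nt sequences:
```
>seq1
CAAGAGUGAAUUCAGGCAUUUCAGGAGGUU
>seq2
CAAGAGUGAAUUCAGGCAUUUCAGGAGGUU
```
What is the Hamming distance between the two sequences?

0

The two sequences are identical at every position.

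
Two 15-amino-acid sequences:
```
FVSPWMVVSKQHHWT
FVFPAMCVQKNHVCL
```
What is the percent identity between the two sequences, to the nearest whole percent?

47%

Mismatches at positions 3, 5, 7, 9, 11, 13, 14, 15 (1-based): 8 of 15.
Identical positions: 7/15 = 46.67% → 47%.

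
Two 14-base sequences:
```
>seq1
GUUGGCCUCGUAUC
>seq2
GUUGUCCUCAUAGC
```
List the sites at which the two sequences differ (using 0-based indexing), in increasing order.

4, 9, 12

Scanning 0-based: 4: G/U; 9: G/A; 12: U/G.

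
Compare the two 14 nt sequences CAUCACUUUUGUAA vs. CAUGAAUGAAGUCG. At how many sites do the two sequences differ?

7

Mismatches (1-based): site 4: C→G; site 6: C→A; site 8: U→G; site 9: U→A; site 10: U→A; site 13: A→C; site 14: A→G.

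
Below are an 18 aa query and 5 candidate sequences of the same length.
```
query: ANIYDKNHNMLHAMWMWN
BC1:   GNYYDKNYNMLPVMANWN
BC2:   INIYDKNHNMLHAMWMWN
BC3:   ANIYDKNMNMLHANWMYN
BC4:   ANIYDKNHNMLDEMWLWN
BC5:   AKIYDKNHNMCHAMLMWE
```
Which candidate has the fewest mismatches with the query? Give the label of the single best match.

BC1 differs at 7 residues; BC2 differs at 1 residue; BC3 differs at 3 residues; BC4 differs at 3 residues; BC5 differs at 4 residues. The closest is BC2.

BC2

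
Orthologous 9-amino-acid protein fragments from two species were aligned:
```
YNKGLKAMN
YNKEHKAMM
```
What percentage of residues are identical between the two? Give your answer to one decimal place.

66.7%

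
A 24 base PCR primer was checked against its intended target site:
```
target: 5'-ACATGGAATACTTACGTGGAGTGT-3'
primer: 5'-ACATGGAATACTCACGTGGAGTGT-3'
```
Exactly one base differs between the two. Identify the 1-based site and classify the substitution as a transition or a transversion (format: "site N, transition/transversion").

site 13, transition

Site 13 changes T→C. T is a pyrimidine and C is a pyrimidine, so this is a transition.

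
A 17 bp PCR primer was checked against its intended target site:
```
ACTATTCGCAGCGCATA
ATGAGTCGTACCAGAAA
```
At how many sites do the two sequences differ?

Comparing position by position, 8 sites differ: 2 (C/T), 3 (T/G), 5 (T/G), 9 (C/T), 11 (G/C), 13 (G/A), 14 (C/G), 16 (T/A).

8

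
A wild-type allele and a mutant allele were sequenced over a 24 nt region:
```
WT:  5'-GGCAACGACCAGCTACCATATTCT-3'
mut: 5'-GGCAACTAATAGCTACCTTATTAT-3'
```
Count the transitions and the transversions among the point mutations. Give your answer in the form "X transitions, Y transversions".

1 transition, 4 transversions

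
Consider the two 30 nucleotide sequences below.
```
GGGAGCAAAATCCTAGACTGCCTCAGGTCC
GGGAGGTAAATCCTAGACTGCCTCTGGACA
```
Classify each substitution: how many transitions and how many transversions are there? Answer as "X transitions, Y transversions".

Mismatches (1-based):
position 6: C→G (pyrimidine→purine, transversion)
position 7: A→T (purine→pyrimidine, transversion)
position 25: A→T (purine→pyrimidine, transversion)
position 28: T→A (pyrimidine→purine, transversion)
position 30: C→A (pyrimidine→purine, transversion)

0 transitions, 5 transversions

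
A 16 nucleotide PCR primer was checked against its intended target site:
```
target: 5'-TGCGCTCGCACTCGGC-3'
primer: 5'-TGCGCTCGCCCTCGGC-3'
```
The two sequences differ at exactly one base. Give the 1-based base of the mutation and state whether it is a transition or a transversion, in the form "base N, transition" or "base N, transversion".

Base 10 changes A→C. A is a purine and C is a pyrimidine, so this is a transversion.

base 10, transversion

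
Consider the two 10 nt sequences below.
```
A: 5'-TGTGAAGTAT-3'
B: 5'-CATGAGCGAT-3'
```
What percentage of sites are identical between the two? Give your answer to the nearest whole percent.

Mismatches at positions 1, 2, 6, 7, 8 (1-based): 5 of 10.
Identical positions: 5/10 = 50% → 50%.

50%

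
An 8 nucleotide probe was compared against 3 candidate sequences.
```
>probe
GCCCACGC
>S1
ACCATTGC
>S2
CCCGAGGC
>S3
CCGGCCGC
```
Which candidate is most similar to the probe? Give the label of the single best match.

S2

S1 differs at 4 positions; S2 differs at 3 positions; S3 differs at 4 positions. The closest is S2.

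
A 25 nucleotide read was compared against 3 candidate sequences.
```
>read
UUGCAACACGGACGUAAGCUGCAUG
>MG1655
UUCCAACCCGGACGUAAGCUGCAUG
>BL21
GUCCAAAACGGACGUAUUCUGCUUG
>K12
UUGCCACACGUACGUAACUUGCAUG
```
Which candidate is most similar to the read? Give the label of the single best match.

MG1655 differs at 2 bases; BL21 differs at 6 bases; K12 differs at 4 bases. The closest is MG1655.

MG1655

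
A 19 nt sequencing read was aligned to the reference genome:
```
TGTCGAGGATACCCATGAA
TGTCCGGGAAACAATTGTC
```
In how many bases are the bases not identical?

8

The sequences differ at bases 5, 6, 10, 13, 14, 15, 18, 19 (1-based) — 8 in total.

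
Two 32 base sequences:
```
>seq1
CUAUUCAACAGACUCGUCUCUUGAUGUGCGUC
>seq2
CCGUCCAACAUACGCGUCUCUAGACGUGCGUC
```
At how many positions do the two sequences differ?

7

The sequences differ at positions 2, 3, 5, 11, 14, 22, 25 (1-based) — 7 in total.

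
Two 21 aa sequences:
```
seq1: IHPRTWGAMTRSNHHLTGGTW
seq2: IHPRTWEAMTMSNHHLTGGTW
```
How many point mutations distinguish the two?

2

Comparing position by position, 2 residues differ: 7 (G/E), 11 (R/M).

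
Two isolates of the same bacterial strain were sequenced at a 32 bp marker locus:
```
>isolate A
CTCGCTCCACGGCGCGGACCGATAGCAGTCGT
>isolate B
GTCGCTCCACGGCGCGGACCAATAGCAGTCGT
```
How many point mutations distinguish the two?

Comparing position by position, 2 sites differ: 1 (C/G), 21 (G/A).

2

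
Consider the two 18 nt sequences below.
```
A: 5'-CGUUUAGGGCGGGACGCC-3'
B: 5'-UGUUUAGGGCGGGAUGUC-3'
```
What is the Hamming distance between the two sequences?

Mismatches (1-based): position 1: C→U; position 15: C→U; position 17: C→U.

3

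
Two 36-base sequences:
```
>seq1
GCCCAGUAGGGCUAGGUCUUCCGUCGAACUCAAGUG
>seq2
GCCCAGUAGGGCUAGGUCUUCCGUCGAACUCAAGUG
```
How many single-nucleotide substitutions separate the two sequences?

0

The two sequences are identical at every position.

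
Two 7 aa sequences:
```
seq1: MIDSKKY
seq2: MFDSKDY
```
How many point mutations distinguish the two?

2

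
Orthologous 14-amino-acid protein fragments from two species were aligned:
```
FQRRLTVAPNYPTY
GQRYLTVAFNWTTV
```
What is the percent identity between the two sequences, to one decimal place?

57.1%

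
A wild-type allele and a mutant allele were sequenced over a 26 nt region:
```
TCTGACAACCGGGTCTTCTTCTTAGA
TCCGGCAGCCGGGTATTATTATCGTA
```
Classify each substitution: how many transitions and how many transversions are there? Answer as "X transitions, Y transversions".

Transitions (purine↔purine or pyrimidine↔pyrimidine): 3 T→C, 5 A→G, 8 A→G, 23 T→C, 24 A→G.
Transversions (purine↔pyrimidine): 15 C→A, 18 C→A, 21 C→A, 25 G→T.

5 transitions, 4 transversions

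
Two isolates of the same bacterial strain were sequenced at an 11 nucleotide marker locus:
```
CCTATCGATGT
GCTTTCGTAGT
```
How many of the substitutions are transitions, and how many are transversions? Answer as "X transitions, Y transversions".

0 transitions, 4 transversions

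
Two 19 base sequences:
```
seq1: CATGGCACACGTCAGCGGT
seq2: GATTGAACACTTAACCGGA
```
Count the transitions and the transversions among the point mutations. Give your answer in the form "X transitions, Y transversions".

Transitions (purine↔purine or pyrimidine↔pyrimidine): none.
Transversions (purine↔pyrimidine): 1 C→G, 4 G→T, 6 C→A, 11 G→T, 13 C→A, 15 G→C, 19 T→A.

0 transitions, 7 transversions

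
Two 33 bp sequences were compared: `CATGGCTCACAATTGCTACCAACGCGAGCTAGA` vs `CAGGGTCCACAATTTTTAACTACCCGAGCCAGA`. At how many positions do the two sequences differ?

Comparing position by position, 9 positions differ: 3 (T/G), 6 (C/T), 7 (T/C), 15 (G/T), 16 (C/T), 19 (C/A), 21 (A/T), 24 (G/C), 30 (T/C).

9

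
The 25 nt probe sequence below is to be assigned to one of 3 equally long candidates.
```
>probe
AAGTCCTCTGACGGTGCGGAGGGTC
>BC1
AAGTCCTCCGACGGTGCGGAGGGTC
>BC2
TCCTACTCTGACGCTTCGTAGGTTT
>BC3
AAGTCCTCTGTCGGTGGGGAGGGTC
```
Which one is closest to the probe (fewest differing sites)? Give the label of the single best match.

BC1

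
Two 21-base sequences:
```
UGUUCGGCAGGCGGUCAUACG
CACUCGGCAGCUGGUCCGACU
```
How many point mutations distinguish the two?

The sequences differ at sites 1, 2, 3, 11, 12, 17, 18, 21 (1-based) — 8 in total.

8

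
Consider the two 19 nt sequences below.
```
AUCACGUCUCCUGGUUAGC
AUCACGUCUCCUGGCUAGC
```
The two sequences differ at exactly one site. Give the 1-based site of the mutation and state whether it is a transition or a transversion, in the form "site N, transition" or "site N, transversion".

site 15, transition

Site 15 changes U→C. U is a pyrimidine and C is a pyrimidine, so this is a transition.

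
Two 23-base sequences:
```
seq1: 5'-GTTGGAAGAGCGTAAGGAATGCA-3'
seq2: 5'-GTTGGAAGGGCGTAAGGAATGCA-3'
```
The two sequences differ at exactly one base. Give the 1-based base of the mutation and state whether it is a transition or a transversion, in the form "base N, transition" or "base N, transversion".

base 9, transition

Base 9 changes A→G. A is a purine and G is a purine, so this is a transition.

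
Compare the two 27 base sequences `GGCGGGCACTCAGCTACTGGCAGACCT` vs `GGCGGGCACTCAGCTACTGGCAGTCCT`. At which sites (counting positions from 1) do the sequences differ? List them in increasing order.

24

Differences at site 24 (A→T).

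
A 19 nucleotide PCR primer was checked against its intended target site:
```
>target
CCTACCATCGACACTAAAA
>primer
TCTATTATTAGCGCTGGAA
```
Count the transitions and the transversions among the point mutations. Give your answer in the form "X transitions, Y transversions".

9 transitions, 0 transversions

Transitions (purine↔purine or pyrimidine↔pyrimidine): 1 C→T, 5 C→T, 6 C→T, 9 C→T, 10 G→A, 11 A→G, 13 A→G, 16 A→G, 17 A→G.
Transversions (purine↔pyrimidine): none.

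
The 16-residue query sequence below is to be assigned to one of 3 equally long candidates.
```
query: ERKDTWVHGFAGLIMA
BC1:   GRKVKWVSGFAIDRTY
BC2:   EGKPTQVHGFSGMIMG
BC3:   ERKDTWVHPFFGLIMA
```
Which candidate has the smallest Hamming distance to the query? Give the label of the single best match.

BC3

BC1 differs at 9 residues; BC2 differs at 6 residues; BC3 differs at 2 residues. The closest is BC3.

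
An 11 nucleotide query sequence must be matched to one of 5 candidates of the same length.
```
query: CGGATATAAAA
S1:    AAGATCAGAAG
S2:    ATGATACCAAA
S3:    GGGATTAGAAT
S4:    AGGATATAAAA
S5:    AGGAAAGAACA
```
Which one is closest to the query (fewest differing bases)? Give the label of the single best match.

S1 differs at 6 bases; S2 differs at 4 bases; S3 differs at 5 bases; S4 differs at 1 base; S5 differs at 4 bases. The closest is S4.

S4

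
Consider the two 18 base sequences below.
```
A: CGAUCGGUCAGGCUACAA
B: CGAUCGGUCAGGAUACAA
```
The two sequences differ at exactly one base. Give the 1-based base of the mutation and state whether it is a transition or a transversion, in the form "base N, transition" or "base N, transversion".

base 13, transversion

Base 13 changes C→A. C is a pyrimidine and A is a purine, so this is a transversion.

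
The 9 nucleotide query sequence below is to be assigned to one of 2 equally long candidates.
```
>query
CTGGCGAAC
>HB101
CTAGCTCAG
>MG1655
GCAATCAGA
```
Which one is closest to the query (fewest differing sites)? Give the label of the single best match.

Hamming distances to query — HB101: 4; MG1655: 8.
Smallest is HB101 with 4 mismatches.

HB101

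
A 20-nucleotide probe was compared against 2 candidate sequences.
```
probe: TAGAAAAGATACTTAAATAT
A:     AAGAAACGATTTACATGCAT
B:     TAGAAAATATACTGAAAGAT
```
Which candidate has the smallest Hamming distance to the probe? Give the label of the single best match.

B

A differs at 9 bases; B differs at 3 bases. The closest is B.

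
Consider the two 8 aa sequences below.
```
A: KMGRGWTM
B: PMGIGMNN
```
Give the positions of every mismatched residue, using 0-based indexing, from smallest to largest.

Differences at position 0 (K→P), position 3 (R→I), position 5 (W→M), position 6 (T→N), position 7 (M→N).

0, 3, 5, 6, 7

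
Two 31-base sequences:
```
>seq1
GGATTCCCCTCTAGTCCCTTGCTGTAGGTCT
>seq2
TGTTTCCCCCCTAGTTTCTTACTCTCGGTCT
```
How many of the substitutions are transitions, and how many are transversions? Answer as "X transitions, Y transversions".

4 transitions, 4 transversions

Mismatches (1-based):
base 1: G→T (purine→pyrimidine, transversion)
base 3: A→T (purine→pyrimidine, transversion)
base 10: T→C (pyrimidine→pyrimidine, transition)
base 16: C→T (pyrimidine→pyrimidine, transition)
base 17: C→T (pyrimidine→pyrimidine, transition)
base 21: G→A (purine→purine, transition)
base 24: G→C (purine→pyrimidine, transversion)
base 26: A→C (purine→pyrimidine, transversion)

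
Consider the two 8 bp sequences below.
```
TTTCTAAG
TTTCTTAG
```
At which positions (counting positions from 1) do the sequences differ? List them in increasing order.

6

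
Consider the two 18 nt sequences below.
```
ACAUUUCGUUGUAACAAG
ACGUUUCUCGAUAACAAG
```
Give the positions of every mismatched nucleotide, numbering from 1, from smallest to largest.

Differences at position 3 (A→G), position 8 (G→U), position 9 (U→C), position 10 (U→G), position 11 (G→A).

3, 8, 9, 10, 11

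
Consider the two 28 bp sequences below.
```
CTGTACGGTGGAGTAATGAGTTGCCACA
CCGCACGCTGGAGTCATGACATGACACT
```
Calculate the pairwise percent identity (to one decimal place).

71.4%

8 positions differ (2, 4, 8, 15, 20, 21, 24, 28), so 20 of 28 match: 20/28 = 71.43%.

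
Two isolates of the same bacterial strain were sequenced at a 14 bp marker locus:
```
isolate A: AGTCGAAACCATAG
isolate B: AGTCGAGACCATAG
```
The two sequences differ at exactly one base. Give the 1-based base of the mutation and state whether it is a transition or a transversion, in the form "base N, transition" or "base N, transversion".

base 7, transition

The sequences differ only at base 7: A→G (purine→purine), a transition.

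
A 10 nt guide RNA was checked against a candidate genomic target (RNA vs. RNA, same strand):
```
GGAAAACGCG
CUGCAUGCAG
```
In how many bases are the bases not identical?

The sequences differ at bases 1, 2, 3, 4, 6, 7, 8, 9 (1-based) — 8 in total.

8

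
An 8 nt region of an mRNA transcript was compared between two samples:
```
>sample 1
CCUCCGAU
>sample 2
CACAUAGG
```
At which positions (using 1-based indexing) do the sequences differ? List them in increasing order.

Scanning 1-based: 2: C/A; 3: U/C; 4: C/A; 5: C/U; 6: G/A; 7: A/G; 8: U/G.

2, 3, 4, 5, 6, 7, 8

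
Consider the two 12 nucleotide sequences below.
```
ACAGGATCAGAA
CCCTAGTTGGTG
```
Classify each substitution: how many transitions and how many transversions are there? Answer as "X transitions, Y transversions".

5 transitions, 4 transversions

Mismatches (1-based):
position 1: A→C (purine→pyrimidine, transversion)
position 3: A→C (purine→pyrimidine, transversion)
position 4: G→T (purine→pyrimidine, transversion)
position 5: G→A (purine→purine, transition)
position 6: A→G (purine→purine, transition)
position 8: C→T (pyrimidine→pyrimidine, transition)
position 9: A→G (purine→purine, transition)
position 11: A→T (purine→pyrimidine, transversion)
position 12: A→G (purine→purine, transition)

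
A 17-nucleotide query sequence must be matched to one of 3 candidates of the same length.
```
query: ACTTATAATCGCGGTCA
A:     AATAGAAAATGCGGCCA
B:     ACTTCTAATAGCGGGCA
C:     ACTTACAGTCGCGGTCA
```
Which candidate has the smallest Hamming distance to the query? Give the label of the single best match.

A differs at 7 positions; B differs at 3 positions; C differs at 2 positions. The closest is C.

C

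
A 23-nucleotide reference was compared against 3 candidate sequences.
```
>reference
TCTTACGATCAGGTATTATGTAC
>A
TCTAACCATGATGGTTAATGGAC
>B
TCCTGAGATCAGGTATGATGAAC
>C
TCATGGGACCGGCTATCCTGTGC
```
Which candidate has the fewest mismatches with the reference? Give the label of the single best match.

B

A differs at 8 sites; B differs at 5 sites; C differs at 9 sites. The closest is B.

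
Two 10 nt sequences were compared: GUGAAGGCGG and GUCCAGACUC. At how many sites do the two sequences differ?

Comparing position by position, 5 sites differ: 3 (G/C), 4 (A/C), 7 (G/A), 9 (G/U), 10 (G/C).

5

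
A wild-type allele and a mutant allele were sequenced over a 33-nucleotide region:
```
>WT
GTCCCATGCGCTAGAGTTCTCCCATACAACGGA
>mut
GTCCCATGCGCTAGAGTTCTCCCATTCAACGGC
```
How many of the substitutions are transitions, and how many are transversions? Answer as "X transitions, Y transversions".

0 transitions, 2 transversions

Transitions (purine↔purine or pyrimidine↔pyrimidine): none.
Transversions (purine↔pyrimidine): 26 A→T, 33 A→C.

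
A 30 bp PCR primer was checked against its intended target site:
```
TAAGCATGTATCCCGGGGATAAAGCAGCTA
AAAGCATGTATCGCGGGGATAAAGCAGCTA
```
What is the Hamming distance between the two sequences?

Comparing position by position, 2 sites differ: 1 (T/A), 13 (C/G).

2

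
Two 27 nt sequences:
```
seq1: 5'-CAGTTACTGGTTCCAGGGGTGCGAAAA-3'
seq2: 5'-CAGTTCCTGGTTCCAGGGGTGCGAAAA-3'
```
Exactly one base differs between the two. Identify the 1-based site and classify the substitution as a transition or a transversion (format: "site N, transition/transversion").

The sequences differ only at site 6: A→C (purine→pyrimidine), a transversion.

site 6, transversion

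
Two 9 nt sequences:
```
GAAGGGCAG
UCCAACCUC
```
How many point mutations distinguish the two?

Comparing position by position, 8 sites differ: 1 (G/U), 2 (A/C), 3 (A/C), 4 (G/A), 5 (G/A), 6 (G/C), 8 (A/U), 9 (G/C).

8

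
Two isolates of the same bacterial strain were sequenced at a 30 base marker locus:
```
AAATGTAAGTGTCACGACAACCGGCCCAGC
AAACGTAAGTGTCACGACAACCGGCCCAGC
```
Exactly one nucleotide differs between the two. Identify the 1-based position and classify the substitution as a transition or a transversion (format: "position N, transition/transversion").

position 4, transition

Position 4 changes T→C. T is a pyrimidine and C is a pyrimidine, so this is a transition.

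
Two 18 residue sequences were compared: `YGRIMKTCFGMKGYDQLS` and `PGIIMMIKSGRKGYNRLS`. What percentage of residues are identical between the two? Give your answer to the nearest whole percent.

9 positions differ (1, 3, 6, 7, 8, 9, 11, 15, 16), so 9 of 18 match: 9/18 = 50%.

50%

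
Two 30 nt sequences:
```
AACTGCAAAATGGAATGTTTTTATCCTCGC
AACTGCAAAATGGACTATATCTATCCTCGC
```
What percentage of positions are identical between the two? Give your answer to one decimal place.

Mismatches at positions 15, 17, 19, 21 (1-based): 4 of 30.
Identical positions: 26/30 = 86.67% → 86.7%.

86.7%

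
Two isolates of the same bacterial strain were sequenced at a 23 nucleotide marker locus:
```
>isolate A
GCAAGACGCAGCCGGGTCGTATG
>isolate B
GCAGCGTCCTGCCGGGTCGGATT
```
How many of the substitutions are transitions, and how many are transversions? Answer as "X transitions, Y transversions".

Transitions (purine↔purine or pyrimidine↔pyrimidine): 4 A→G, 6 A→G, 7 C→T.
Transversions (purine↔pyrimidine): 5 G→C, 8 G→C, 10 A→T, 20 T→G, 23 G→T.

3 transitions, 5 transversions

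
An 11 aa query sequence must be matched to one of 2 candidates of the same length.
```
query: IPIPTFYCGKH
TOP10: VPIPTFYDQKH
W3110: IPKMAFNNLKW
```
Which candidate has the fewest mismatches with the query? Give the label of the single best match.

TOP10 differs at 3 residues; W3110 differs at 7 residues. The closest is TOP10.

TOP10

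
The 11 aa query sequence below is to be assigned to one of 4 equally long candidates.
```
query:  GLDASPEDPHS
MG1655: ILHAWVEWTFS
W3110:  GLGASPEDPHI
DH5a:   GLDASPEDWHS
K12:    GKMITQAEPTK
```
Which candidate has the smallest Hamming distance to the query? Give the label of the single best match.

Hamming distances to query — MG1655: 7; W3110: 2; DH5a: 1; K12: 9.
Smallest is DH5a with 1 mismatch.

DH5a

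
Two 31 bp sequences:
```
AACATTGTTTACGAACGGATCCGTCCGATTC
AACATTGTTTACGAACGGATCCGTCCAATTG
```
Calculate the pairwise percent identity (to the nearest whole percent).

Mismatches at positions 27, 31 (1-based): 2 of 31.
Identical positions: 29/31 = 93.55% → 94%.

94%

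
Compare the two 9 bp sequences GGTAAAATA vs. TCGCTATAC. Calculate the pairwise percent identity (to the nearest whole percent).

11%

Mismatches at positions 1, 2, 3, 4, 5, 7, 8, 9 (1-based): 8 of 9.
Identical positions: 1/9 = 11.11% → 11%.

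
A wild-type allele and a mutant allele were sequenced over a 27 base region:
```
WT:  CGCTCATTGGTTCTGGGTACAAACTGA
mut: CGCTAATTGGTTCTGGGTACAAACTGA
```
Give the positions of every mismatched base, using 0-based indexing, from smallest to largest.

4

Differences at position 4 (C→A).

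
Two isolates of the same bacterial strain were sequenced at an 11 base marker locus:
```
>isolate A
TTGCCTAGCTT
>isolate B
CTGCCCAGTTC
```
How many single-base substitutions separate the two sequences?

The sequences differ at positions 1, 6, 9, 11 (1-based) — 4 in total.

4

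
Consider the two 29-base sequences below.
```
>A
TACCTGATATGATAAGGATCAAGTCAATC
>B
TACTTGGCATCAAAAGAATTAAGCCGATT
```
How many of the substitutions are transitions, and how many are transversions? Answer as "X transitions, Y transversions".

8 transitions, 2 transversions

Transitions (purine↔purine or pyrimidine↔pyrimidine): 4 C→T, 7 A→G, 8 T→C, 17 G→A, 20 C→T, 24 T→C, 26 A→G, 29 C→T.
Transversions (purine↔pyrimidine): 11 G→C, 13 T→A.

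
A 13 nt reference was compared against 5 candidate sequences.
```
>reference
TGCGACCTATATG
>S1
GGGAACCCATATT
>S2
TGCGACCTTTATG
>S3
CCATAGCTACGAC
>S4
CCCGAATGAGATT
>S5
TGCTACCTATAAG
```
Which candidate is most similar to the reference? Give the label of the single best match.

S1 differs at 5 bases; S2 differs at 1 base; S3 differs at 9 bases; S4 differs at 7 bases; S5 differs at 2 bases. The closest is S2.

S2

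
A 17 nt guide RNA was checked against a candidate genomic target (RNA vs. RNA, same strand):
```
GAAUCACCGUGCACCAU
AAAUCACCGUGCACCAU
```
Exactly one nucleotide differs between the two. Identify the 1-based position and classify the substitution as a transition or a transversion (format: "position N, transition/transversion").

position 1, transition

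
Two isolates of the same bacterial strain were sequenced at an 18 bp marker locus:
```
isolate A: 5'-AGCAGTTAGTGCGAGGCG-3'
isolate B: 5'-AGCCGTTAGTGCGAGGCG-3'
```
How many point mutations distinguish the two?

1

Mismatches (1-based): base 4: A→C.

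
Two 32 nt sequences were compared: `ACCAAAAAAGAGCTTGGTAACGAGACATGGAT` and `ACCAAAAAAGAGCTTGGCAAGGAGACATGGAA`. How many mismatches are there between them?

Comparing position by position, 3 positions differ: 18 (T/C), 21 (C/G), 32 (T/A).

3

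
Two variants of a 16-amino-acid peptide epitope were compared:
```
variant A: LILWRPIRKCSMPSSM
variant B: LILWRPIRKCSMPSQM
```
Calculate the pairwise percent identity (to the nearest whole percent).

1 position differs (15), so 15 of 16 match: 15/16 = 93.75%.

94%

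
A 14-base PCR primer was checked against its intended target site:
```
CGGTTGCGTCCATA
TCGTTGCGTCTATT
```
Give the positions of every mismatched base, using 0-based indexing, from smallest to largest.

0, 1, 10, 13

Scanning 0-based: 0: C/T; 1: G/C; 10: C/T; 13: A/T.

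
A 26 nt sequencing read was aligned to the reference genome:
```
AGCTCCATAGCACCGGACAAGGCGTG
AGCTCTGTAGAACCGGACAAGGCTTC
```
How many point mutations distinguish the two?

Comparing position by position, 5 bases differ: 6 (C/T), 7 (A/G), 11 (C/A), 24 (G/T), 26 (G/C).

5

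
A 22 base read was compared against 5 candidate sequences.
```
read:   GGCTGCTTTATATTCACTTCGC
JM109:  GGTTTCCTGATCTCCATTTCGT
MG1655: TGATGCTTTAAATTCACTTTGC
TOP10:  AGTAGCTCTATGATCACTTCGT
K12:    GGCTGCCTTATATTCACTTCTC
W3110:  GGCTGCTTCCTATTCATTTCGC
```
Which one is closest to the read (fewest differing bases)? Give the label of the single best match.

K12

Hamming distances to read — JM109: 8; MG1655: 4; TOP10: 7; K12: 2; W3110: 3.
Smallest is K12 with 2 mismatches.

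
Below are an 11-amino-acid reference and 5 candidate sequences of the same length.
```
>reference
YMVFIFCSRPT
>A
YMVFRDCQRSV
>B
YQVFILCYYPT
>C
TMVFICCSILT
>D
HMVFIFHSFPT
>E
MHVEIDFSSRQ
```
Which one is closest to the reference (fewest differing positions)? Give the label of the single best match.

A differs at 5 positions; B differs at 4 positions; C differs at 4 positions; D differs at 3 positions; E differs at 8 positions. The closest is D.

D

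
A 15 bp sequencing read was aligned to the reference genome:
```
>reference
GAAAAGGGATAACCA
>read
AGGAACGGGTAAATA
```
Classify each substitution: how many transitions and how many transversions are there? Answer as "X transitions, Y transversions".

Transitions (purine↔purine or pyrimidine↔pyrimidine): 1 G→A, 2 A→G, 3 A→G, 9 A→G, 14 C→T.
Transversions (purine↔pyrimidine): 6 G→C, 13 C→A.

5 transitions, 2 transversions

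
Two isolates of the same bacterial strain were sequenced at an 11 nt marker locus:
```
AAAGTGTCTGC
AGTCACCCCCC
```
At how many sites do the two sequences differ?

8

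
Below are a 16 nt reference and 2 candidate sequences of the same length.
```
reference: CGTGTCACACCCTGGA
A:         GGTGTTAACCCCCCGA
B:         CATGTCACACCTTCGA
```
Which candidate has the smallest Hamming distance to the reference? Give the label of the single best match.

B

A differs at 6 bases; B differs at 3 bases. The closest is B.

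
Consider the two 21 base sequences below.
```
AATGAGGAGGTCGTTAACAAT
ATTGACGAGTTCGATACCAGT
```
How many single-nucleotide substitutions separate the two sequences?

The sequences differ at bases 2, 6, 10, 14, 17, 20 (1-based) — 6 in total.

6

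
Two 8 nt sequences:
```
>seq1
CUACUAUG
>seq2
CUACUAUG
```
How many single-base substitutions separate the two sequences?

No positions differ; the sequences are identical.

0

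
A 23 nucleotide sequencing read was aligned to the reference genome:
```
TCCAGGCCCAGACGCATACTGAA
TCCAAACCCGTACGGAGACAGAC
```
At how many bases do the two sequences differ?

8

Comparing position by position, 8 bases differ: 5 (G/A), 6 (G/A), 10 (A/G), 11 (G/T), 15 (C/G), 17 (T/G), 20 (T/A), 23 (A/C).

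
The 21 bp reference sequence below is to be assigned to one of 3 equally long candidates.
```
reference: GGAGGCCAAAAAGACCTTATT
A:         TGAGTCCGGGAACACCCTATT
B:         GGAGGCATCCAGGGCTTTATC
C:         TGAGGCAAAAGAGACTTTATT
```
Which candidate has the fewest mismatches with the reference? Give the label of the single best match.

C

Hamming distances to reference — A: 7; B: 8; C: 4.
Smallest is C with 4 mismatches.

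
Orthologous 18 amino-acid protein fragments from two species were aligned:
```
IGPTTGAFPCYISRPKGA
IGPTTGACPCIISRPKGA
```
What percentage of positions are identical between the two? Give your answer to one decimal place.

88.9%

Mismatches at positions 8, 11 (1-based): 2 of 18.
Identical positions: 16/18 = 88.89% → 88.9%.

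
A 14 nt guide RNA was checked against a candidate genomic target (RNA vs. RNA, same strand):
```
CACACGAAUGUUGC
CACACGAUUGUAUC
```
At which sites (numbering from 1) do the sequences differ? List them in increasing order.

8, 12, 13

Differences at site 8 (A→U), site 12 (U→A), site 13 (G→U).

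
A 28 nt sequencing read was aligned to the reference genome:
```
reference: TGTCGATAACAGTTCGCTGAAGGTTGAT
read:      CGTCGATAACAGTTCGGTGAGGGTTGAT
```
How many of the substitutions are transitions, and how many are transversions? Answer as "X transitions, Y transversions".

Transitions (purine↔purine or pyrimidine↔pyrimidine): 1 T→C, 21 A→G.
Transversions (purine↔pyrimidine): 17 C→G.

2 transitions, 1 transversion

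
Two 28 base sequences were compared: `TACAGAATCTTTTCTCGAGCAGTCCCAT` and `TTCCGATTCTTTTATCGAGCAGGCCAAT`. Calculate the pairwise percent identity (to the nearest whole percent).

6 positions differ (2, 4, 7, 14, 23, 26), so 22 of 28 match: 22/28 = 78.57%.

79%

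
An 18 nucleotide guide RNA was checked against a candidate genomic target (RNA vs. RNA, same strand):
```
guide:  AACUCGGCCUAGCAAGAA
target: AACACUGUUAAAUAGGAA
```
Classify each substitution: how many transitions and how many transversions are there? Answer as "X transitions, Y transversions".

Mismatches (1-based):
position 4: U→A (pyrimidine→purine, transversion)
position 6: G→U (purine→pyrimidine, transversion)
position 8: C→U (pyrimidine→pyrimidine, transition)
position 9: C→U (pyrimidine→pyrimidine, transition)
position 10: U→A (pyrimidine→purine, transversion)
position 12: G→A (purine→purine, transition)
position 13: C→U (pyrimidine→pyrimidine, transition)
position 15: A→G (purine→purine, transition)

5 transitions, 3 transversions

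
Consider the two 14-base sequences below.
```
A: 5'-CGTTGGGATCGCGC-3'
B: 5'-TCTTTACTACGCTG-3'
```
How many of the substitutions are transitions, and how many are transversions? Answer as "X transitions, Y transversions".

Mismatches (1-based):
site 1: C→T (pyrimidine→pyrimidine, transition)
site 2: G→C (purine→pyrimidine, transversion)
site 5: G→T (purine→pyrimidine, transversion)
site 6: G→A (purine→purine, transition)
site 7: G→C (purine→pyrimidine, transversion)
site 8: A→T (purine→pyrimidine, transversion)
site 9: T→A (pyrimidine→purine, transversion)
site 13: G→T (purine→pyrimidine, transversion)
site 14: C→G (pyrimidine→purine, transversion)

2 transitions, 7 transversions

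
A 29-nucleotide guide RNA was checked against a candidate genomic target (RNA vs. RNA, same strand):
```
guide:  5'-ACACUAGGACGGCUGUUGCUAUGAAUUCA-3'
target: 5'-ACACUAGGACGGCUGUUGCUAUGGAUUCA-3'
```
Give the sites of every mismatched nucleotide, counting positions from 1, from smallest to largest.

24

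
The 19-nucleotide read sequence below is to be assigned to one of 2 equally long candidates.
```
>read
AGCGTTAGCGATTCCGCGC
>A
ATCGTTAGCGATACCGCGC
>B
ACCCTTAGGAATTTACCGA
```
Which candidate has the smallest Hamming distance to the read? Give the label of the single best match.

A

Hamming distances to read — A: 2; B: 8.
Smallest is A with 2 mismatches.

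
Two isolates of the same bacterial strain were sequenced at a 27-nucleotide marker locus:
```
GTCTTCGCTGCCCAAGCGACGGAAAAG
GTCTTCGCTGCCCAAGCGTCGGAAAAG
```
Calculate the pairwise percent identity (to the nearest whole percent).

96%

Mismatch at position 19 (1-based): 1 of 27.
Identical positions: 26/27 = 96.3% → 96%.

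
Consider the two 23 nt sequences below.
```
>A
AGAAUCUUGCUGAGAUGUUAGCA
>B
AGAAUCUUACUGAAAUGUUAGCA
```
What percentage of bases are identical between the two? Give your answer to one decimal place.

91.3%

2 positions differ (9, 14), so 21 of 23 match: 21/23 = 91.3%.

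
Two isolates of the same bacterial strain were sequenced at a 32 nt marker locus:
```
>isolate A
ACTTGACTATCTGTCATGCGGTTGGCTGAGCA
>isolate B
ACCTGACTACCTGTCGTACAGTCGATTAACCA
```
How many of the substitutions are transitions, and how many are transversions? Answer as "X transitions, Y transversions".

9 transitions, 1 transversion

Transitions (purine↔purine or pyrimidine↔pyrimidine): 3 T→C, 10 T→C, 16 A→G, 18 G→A, 20 G→A, 23 T→C, 25 G→A, 26 C→T, 28 G→A.
Transversions (purine↔pyrimidine): 30 G→C.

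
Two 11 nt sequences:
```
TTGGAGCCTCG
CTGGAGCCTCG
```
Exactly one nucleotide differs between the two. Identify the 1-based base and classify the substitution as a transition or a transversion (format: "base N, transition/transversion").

The sequences differ only at base 1: T→C (pyrimidine→pyrimidine), a transition.

base 1, transition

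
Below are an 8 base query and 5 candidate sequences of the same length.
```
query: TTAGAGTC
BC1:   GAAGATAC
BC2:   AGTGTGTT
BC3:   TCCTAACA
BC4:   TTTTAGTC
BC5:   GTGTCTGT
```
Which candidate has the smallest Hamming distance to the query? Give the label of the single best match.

BC4

Hamming distances to query — BC1: 4; BC2: 5; BC3: 6; BC4: 2; BC5: 7.
Smallest is BC4 with 2 mismatches.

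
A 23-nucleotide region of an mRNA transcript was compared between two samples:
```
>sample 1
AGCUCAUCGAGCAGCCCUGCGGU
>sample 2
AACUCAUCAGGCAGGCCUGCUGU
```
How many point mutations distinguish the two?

Comparing position by position, 5 positions differ: 2 (G/A), 9 (G/A), 10 (A/G), 15 (C/G), 21 (G/U).

5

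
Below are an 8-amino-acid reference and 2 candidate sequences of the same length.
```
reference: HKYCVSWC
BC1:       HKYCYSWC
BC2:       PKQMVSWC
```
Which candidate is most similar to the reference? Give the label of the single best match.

BC1

BC1 differs at 1 residue; BC2 differs at 3 residues. The closest is BC1.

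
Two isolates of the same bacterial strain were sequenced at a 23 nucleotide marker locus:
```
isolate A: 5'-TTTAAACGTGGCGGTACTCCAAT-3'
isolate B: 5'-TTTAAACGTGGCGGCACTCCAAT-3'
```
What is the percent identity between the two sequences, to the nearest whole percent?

96%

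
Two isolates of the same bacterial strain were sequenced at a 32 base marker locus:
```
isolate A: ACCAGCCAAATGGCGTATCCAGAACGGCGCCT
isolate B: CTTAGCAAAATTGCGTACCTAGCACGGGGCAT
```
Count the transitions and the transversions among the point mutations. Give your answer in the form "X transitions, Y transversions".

Mismatches (1-based):
site 1: A→C (purine→pyrimidine, transversion)
site 2: C→T (pyrimidine→pyrimidine, transition)
site 3: C→T (pyrimidine→pyrimidine, transition)
site 7: C→A (pyrimidine→purine, transversion)
site 12: G→T (purine→pyrimidine, transversion)
site 18: T→C (pyrimidine→pyrimidine, transition)
site 20: C→T (pyrimidine→pyrimidine, transition)
site 23: A→C (purine→pyrimidine, transversion)
site 28: C→G (pyrimidine→purine, transversion)
site 31: C→A (pyrimidine→purine, transversion)

4 transitions, 6 transversions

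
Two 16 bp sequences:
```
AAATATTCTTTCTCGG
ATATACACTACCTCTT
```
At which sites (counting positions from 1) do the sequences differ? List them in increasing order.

2, 6, 7, 10, 11, 15, 16

Scanning 1-based: 2: A/T; 6: T/C; 7: T/A; 10: T/A; 11: T/C; 15: G/T; 16: G/T.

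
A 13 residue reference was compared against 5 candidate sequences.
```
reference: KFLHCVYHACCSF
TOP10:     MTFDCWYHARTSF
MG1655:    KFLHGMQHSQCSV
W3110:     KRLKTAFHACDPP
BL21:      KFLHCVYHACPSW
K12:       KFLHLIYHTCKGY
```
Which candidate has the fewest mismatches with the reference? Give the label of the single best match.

TOP10 differs at 7 residues; MG1655 differs at 6 residues; W3110 differs at 8 residues; BL21 differs at 2 residues; K12 differs at 6 residues. The closest is BL21.

BL21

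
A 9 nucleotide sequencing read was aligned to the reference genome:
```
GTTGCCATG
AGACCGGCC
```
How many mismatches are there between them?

8

The sequences differ at bases 1, 2, 3, 4, 6, 7, 8, 9 (1-based) — 8 in total.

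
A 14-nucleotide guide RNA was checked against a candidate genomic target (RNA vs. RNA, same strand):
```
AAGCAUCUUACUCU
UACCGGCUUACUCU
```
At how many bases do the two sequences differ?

Mismatches (1-based): base 1: A→U; base 3: G→C; base 5: A→G; base 6: U→G.

4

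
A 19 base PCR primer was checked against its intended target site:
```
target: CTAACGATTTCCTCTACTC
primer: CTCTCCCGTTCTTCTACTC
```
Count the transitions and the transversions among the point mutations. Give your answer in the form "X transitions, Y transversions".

1 transition, 5 transversions

Mismatches (1-based):
position 3: A→C (purine→pyrimidine, transversion)
position 4: A→T (purine→pyrimidine, transversion)
position 6: G→C (purine→pyrimidine, transversion)
position 7: A→C (purine→pyrimidine, transversion)
position 8: T→G (pyrimidine→purine, transversion)
position 12: C→T (pyrimidine→pyrimidine, transition)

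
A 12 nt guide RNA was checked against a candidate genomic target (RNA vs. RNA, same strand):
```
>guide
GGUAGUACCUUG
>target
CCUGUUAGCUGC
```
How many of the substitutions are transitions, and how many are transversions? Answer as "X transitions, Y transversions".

1 transition, 6 transversions

Transitions (purine↔purine or pyrimidine↔pyrimidine): 4 A→G.
Transversions (purine↔pyrimidine): 1 G→C, 2 G→C, 5 G→U, 8 C→G, 11 U→G, 12 G→C.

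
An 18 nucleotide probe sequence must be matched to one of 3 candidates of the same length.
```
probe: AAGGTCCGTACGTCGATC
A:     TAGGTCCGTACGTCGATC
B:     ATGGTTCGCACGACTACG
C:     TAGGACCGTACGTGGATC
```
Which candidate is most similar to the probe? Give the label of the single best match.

A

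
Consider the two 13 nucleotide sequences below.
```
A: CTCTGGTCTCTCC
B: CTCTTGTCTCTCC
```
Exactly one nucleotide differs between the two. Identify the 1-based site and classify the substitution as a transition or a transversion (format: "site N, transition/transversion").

site 5, transversion

Site 5 changes G→T. G is a purine and T is a pyrimidine, so this is a transversion.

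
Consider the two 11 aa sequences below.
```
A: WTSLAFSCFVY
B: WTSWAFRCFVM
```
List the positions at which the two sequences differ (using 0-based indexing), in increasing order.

3, 6, 10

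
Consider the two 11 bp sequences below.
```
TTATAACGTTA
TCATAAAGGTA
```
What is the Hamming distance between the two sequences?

Mismatches (1-based): position 2: T→C; position 7: C→A; position 9: T→G.

3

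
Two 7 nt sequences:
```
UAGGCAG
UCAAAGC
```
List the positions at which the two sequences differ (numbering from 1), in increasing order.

2, 3, 4, 5, 6, 7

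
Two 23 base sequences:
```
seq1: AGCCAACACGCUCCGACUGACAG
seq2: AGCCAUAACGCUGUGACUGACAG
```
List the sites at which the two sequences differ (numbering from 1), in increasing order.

Scanning 1-based: 6: A/U; 7: C/A; 13: C/G; 14: C/U.

6, 7, 13, 14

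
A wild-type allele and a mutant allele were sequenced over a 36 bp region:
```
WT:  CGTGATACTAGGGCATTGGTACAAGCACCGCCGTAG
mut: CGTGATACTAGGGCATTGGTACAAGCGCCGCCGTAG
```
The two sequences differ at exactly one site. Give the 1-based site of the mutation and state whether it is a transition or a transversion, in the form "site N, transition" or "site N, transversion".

site 27, transition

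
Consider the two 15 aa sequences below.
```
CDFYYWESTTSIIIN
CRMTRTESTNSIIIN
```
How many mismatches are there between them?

6

The sequences differ at positions 2, 3, 4, 5, 6, 10 (1-based) — 6 in total.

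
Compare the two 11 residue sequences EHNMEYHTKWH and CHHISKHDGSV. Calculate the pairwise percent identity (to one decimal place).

18.2%

9 positions differ (1, 3, 4, 5, 6, 8, 9, 10, 11), so 2 of 11 match: 2/11 = 18.18%.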